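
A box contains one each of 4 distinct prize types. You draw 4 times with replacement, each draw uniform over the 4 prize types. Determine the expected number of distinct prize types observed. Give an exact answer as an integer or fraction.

Let Xⱼ=1 if type j appears at least once. P(Xⱼ=1) = 1 − ((4−1)/4)^4 = 175/256.
E[#distinct] = 4·175/256 = 175/64.

175/64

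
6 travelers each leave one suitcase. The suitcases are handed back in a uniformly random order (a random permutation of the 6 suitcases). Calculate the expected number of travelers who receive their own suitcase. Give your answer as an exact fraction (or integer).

1

Let Xᵢ = 1 if person i gets their own suitcase. For each i, P(Xᵢ=1) = 1/6.
By linearity of expectation, E[X₁+…+X_6] = 6·(1/6) = 1.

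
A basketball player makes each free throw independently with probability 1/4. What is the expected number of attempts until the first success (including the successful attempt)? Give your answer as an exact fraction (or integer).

For a geometric distribution, E[trials] = 1/p = 1/(1/4) = 4.

4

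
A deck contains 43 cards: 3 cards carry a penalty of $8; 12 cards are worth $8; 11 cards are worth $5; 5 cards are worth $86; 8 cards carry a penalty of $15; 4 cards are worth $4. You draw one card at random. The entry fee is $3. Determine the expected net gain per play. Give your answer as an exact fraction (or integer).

E[payout] = (3/43)·(-8) + (12/43)·8 + (11/43)·5 + (5/43)·86 + (8/43)·(-15) + (4/43)·4 = 453/43
Expected profit = 453/43 − 3 = 324/43

324/43 dollars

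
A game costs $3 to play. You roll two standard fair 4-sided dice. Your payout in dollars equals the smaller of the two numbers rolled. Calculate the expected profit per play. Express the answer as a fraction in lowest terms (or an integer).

Distribution of the smaller of the two numbers rolled: 1 w.p. 7/16, 2 w.p. 5/16, 3 w.p. 3/16, 4 w.p. 1/16
E[payout] = (7/16)·1 + (5/16)·2 + (3/16)·3 + (1/16)·4 = 15/8
Expected profit = 15/8 − 3 = -9/8

-9/8 dollars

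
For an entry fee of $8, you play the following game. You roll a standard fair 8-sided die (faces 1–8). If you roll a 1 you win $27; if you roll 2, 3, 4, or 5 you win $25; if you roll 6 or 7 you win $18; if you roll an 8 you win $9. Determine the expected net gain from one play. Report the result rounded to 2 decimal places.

$13.50

E[payout] = (1/8)·9 + (1/4)·18 + (1/2)·25 + (1/8)·27 = 43/2
Expected profit = 43/2 − 8 = 27/2 ≈ $13.50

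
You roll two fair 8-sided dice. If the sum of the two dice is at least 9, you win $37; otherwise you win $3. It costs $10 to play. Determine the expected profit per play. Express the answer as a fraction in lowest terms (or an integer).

97/8 dollars

E[payout] = (7/16)·3 + (9/16)·37 = 177/8
Expected profit = 177/8 − 10 = 97/8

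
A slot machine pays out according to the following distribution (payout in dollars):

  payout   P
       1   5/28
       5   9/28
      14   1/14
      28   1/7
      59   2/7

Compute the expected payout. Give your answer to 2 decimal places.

E[X] = (5/28)·1 + (9/28)·5 + (1/14)·14 + (1/7)·28 + (2/7)·59
     = 331/14 ≈ 23.64

$23.64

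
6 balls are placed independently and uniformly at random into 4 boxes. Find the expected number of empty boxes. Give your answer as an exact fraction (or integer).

Let Xⱼ=1 if box j is empty. P(Xⱼ=1) = ((4-1)/4)^6 = 729/4096.
By linearity, E[#empty] = 4·729/4096 = 729/1024.

729/1024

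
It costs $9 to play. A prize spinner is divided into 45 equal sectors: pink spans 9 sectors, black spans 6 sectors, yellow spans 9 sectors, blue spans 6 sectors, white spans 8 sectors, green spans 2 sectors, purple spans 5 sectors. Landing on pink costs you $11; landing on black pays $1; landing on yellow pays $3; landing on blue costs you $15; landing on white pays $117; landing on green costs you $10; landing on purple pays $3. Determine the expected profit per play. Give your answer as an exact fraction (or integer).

74/9 dollars

E[payout] = (9/45)·(-11) + (6/45)·1 + (9/45)·3 + (6/45)·(-15) + (8/45)·117 + (2/45)·(-10) + (5/45)·3 = 155/9
Expected profit = 155/9 − 9 = 74/9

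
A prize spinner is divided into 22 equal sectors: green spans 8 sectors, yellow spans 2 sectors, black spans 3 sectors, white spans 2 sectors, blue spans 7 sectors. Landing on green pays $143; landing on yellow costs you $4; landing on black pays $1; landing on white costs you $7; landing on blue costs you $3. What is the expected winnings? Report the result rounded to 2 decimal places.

E[payout] = (8/22)·143 + (2/22)·(-4) + (3/22)·1 + (2/22)·(-7) + (7/22)·(-3) = 552/11
≈ $50.18

$50.18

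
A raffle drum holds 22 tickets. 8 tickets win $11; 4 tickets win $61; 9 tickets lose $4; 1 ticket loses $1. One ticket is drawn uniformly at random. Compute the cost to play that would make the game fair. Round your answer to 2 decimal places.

$13.41

E[payout] = (8/22)·11 + (4/22)·61 + (9/22)·(-4) + (1/22)·(-1) = 295/22
Fair fee = E[payout] = 295/22 ≈ $13.41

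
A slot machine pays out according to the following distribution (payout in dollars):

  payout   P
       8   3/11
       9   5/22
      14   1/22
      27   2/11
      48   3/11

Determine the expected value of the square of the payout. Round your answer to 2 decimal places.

805.68

E[X²] = (3/11)·64 + (5/22)·81 + (1/22)·196 + (2/11)·729 + (3/11)·2304
     = 17725/22 ≈ 805.68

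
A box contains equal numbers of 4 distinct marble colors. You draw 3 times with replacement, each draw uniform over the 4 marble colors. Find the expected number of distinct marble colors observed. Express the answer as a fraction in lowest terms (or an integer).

Let Xⱼ=1 if type j appears at least once. P(Xⱼ=1) = 1 − ((4−1)/4)^3 = 37/64.
E[#distinct] = 4·37/64 = 37/16.

37/16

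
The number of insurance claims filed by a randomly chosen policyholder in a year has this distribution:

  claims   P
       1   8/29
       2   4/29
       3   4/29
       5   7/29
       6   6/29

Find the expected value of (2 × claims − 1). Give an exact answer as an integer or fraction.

169/29

E[2x-1] = (8/29)·1 + (4/29)·3 + (4/29)·5 + (7/29)·9 + (6/29)·11
     = 169/29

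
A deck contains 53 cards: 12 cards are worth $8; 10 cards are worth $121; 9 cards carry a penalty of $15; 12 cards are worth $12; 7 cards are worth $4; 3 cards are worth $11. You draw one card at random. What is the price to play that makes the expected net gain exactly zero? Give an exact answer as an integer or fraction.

E[payout] = (12/53)·8 + (10/53)·121 + (9/53)·(-15) + (12/53)·12 + (7/53)·4 + (3/53)·11 = 1376/53
Fair fee = E[payout] = 1376/53

1376/53 dollars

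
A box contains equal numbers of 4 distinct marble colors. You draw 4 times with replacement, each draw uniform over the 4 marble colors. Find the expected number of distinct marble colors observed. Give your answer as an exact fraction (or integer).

175/64

Let Xⱼ=1 if type j appears at least once. P(Xⱼ=1) = 1 − ((4−1)/4)^4 = 175/256.
E[#distinct] = 4·175/256 = 175/64.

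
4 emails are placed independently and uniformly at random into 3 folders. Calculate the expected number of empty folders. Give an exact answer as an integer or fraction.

Let Xⱼ=1 if folder j is empty. P(Xⱼ=1) = ((3-1)/3)^4 = 16/81.
By linearity, E[#empty] = 3·16/81 = 16/27.

16/27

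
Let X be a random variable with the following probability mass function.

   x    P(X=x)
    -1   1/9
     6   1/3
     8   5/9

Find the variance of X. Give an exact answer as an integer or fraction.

68/9

E[X] = (1/9)·(-1) + (1/3)·6 + (5/9)·8 = 19/3
E[X²] = (1/9)·1 + (1/3)·36 + (5/9)·64 = 143/3
Var(X) = 143/3 − (19/3)² = 68/9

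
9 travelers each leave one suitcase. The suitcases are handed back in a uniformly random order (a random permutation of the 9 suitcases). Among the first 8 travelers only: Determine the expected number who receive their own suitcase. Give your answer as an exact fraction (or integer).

8/9

Let Xᵢ = 1 if person i gets their own suitcase. For each i, P(Xᵢ=1) = 1/9.
By linearity of expectation, E[X₁+…+X_8] = 8·(1/9) = 8/9.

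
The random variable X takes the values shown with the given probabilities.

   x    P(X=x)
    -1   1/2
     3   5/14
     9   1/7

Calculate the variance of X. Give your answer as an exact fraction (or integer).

E[X] = (1/2)·(-1) + (5/14)·3 + (1/7)·9 = 13/7
E[X²] = (1/2)·1 + (5/14)·9 + (1/7)·81 = 107/7
Var(X) = 107/7 − (13/7)² = 580/49

580/49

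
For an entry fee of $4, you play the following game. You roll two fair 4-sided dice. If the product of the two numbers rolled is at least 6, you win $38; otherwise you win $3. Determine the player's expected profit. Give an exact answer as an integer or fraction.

E[payout] = (1/2)·3 + (1/2)·38 = 41/2
Expected profit = 41/2 − 4 = 33/2

33/2 dollars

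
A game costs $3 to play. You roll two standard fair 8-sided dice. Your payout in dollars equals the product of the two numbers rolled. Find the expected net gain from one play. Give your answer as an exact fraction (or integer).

Distribution of the product of the two numbers rolled: 1 w.p. 1/64, 2 w.p. 1/32, 3 w.p. 1/32, 4 w.p. 3/64, 5 w.p. 1/32, 6 w.p. 1/16, …
E[payout] = (1/64)·1 + (1/32)·2 + (1/32)·3 + (3/64)·4 + (1/32)·5 + (1/16)·6 + (1/32)·7 + (1/16)·8 + (1/64)·9 + (1/32)·10 + (1/16)·12 + (1/32)·14 + (1/32)·15 + (3/64)·16 + (1/32)·18 + (1/32)·20 + (1/32)·21 + (1/16)·24 + (1/64)·25 + (1/32)·28 + (1/32)·30 + (1/32)·32 + (1/32)·35 + (1/64)·36 + (1/32)·40 + (1/32)·42 + (1/32)·48 + (1/64)·49 + (1/32)·56 + (1/64)·64 = 81/4
Expected profit = 81/4 − 3 = 69/4

69/4 dollars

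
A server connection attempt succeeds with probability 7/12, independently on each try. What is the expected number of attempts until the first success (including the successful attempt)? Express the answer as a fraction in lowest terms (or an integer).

For a geometric distribution, E[trials] = 1/p = 1/(7/12) = 12/7.

12/7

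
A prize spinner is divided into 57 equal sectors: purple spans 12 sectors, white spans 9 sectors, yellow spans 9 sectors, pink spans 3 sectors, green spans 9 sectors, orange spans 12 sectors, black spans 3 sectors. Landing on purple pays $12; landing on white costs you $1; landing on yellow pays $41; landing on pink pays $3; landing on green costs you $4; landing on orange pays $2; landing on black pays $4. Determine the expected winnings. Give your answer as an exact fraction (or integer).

E[payout] = (12/57)·12 + (9/57)·(-1) + (9/57)·41 + (3/57)·3 + (9/57)·(-4) + (12/57)·2 + (3/57)·4 = 9

$9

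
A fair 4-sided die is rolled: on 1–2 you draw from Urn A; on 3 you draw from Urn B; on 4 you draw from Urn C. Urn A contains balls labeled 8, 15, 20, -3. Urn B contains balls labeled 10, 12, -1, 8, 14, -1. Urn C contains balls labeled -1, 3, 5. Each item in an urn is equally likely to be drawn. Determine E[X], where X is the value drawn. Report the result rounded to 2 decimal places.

E[X | Urn A] = (8 + 15 + 20 − 3)/4 = 10
E[X | Urn B] = (10 + 12 − 1 + 8 + 14 − 1)/6 = 7
E[X | Urn C] = (-1 + 3 + 5)/3 = 7/3
E[X] = (1/2)·10 + (1/4)·7 + (1/4)·7/3 = 22/3 ≈ 7.33

7.33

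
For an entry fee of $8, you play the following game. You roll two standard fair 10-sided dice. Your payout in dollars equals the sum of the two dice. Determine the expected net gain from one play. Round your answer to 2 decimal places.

$3.00

Distribution of the sum of the two dice: 2 w.p. 1/100, 3 w.p. 1/50, 4 w.p. 3/100, 5 w.p. 1/25, 6 w.p. 1/20, 7 w.p. 3/50, …
E[payout] = (1/100)·2 + (1/50)·3 + (3/100)·4 + (1/25)·5 + (1/20)·6 + (3/50)·7 + (7/100)·8 + (2/25)·9 + (9/100)·10 + (1/10)·11 + (9/100)·12 + (2/25)·13 + (7/100)·14 + (3/50)·15 + (1/20)·16 + (1/25)·17 + (3/100)·18 + (1/50)·19 + (1/100)·20 = 11
Expected profit = 11 − 8 = 3 ≈ $3.00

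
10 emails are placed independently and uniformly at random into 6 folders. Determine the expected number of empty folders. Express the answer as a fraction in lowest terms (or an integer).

Let Xⱼ=1 if folder j is empty. P(Xⱼ=1) = ((6-1)/6)^10 = 9765625/60466176.
By linearity, E[#empty] = 6·9765625/60466176 = 9765625/10077696.

9765625/10077696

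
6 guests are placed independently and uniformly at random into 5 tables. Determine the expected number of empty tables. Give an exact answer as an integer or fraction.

Let Xⱼ=1 if table j is empty. P(Xⱼ=1) = ((5-1)/5)^6 = 4096/15625.
By linearity, E[#empty] = 5·4096/15625 = 4096/3125.

4096/3125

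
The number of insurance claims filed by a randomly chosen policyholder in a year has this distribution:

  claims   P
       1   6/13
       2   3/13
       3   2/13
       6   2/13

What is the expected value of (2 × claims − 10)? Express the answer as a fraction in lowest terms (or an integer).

-70/13

E[2x-10] = (6/13)·(-8) + (3/13)·(-6) + (2/13)·(-4) + (2/13)·2
     = -70/13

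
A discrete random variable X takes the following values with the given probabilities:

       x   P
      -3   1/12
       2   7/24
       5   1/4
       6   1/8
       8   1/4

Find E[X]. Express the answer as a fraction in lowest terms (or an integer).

13/3

E[X] = (1/12)·(-3) + (7/24)·2 + (1/4)·5 + (1/8)·6 + (1/4)·8
     = 13/3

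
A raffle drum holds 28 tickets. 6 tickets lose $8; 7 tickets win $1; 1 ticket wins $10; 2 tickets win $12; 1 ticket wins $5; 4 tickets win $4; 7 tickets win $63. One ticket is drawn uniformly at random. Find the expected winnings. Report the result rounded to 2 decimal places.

E[payout] = (6/28)·(-8) + (7/28)·1 + (1/28)·10 + (2/28)·12 + (1/28)·5 + (4/28)·4 + (7/28)·63 = 65/4
≈ $16.25

$16.25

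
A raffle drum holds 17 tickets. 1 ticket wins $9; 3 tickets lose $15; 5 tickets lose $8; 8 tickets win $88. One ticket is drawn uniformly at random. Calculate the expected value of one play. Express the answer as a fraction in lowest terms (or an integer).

E[payout] = (1/17)·9 + (3/17)·(-15) + (5/17)·(-8) + (8/17)·88 = 628/17

628/17 dollars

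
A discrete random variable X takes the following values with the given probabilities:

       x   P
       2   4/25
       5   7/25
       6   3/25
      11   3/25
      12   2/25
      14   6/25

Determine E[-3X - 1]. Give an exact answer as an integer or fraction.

-631/25

E[-3x-1] = (4/25)·(-7) + (7/25)·(-16) + (3/25)·(-19) + (3/25)·(-34) + (2/25)·(-37) + (6/25)·(-43)
     = -631/25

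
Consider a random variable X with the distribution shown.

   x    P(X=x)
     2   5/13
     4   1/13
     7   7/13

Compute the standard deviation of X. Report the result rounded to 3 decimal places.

E[X] = 63/13, E[X²] = 379/13
Var(X) = E[X²] − (E[X])² = 379/13 − 3969/169 = 958/169
SD(X) = √(958/169) ≈ 2.381

2.381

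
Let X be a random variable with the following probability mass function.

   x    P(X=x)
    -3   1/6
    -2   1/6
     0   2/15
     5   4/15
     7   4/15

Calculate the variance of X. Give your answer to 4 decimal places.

E[X] = (1/6)·(-3) + (1/6)·(-2) + (2/15)·0 + (4/15)·5 + (4/15)·7 = 71/30
E[X²] = (1/6)·9 + (1/6)·4 + (2/15)·0 + (4/15)·25 + (4/15)·49 = 219/10
Var(X) = 219/10 − (71/30)² = 14669/900 ≈ 16.2989

16.2989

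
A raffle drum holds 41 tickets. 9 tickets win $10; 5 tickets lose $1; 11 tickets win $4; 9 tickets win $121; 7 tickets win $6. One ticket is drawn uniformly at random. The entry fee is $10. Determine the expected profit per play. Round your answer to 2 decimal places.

E[payout] = (9/41)·10 + (5/41)·(-1) + (11/41)·4 + (9/41)·121 + (7/41)·6 = 1260/41
Expected profit = 1260/41 − 10 = 850/41 ≈ $20.73

$20.73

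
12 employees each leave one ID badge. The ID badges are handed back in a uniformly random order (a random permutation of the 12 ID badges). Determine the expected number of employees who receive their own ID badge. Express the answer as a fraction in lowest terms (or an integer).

1

Let Xᵢ = 1 if person i gets their own ID badge. For each i, P(Xᵢ=1) = 1/12.
By linearity of expectation, E[X₁+…+X_12] = 12·(1/12) = 1.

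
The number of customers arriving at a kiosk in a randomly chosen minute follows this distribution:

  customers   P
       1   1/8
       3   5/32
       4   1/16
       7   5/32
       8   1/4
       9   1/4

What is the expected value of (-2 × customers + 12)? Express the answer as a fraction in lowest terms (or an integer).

-3/8

E[-2x+12] = (1/8)·10 + (5/32)·6 + (1/16)·4 + (5/32)·(-2) + (1/4)·(-4) + (1/4)·(-6)
     = -3/8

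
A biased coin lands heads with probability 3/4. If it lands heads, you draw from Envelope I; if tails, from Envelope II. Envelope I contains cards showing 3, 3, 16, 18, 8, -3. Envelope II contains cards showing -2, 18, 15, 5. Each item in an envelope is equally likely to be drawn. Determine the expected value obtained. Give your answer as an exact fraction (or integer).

63/8

E[X | Envelope I] = (3 + 3 + 16 + 18 + 8 − 3)/6 = 15/2
E[X | Envelope II] = (-2 + 18 + 15 + 5)/4 = 9
E[X] = (3/4)·15/2 + (1/4)·9 = 63/8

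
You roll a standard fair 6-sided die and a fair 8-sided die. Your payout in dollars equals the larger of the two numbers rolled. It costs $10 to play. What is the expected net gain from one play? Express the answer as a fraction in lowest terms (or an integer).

-229/48 dollars

Distribution of the larger of the two numbers rolled: 1 w.p. 1/48, 2 w.p. 1/16, 3 w.p. 5/48, 4 w.p. 7/48, 5 w.p. 3/16, 6 w.p. 11/48, …
E[payout] = (1/48)·1 + (1/16)·2 + (5/48)·3 + (7/48)·4 + (3/16)·5 + (11/48)·6 + (1/8)·7 + (1/8)·8 = 251/48
Expected profit = 251/48 − 10 = -229/48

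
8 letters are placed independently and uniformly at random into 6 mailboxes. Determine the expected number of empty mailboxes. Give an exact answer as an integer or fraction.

Let Xⱼ=1 if mailbox j is empty. P(Xⱼ=1) = ((6-1)/6)^8 = 390625/1679616.
By linearity, E[#empty] = 6·390625/1679616 = 390625/279936.

390625/279936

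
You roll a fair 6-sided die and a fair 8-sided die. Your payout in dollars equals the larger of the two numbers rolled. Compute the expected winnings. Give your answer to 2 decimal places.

Distribution of the larger of the two numbers rolled: 1 w.p. 1/48, 2 w.p. 1/16, 3 w.p. 5/48, 4 w.p. 7/48, 5 w.p. 3/16, 6 w.p. 11/48, …
E[payout] = (1/48)·1 + (1/16)·2 + (5/48)·3 + (7/48)·4 + (3/16)·5 + (11/48)·6 + (1/8)·7 + (1/8)·8 = 251/48
≈ $5.23

$5.23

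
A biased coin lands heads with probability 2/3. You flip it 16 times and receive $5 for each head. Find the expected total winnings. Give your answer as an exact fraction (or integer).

E[#heads] = 16·2/3 = 32/3 (linearity over flips).
E[winnings] = 5·32/3 = 160/3.

160/3 dollars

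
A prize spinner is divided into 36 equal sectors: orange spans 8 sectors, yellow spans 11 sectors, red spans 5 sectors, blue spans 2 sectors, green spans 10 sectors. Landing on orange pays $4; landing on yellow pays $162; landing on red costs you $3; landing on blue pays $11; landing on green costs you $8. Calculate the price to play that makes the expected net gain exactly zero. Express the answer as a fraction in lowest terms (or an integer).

1741/36 dollars

E[payout] = (8/36)·4 + (11/36)·162 + (5/36)·(-3) + (2/36)·11 + (10/36)·(-8) = 1741/36
Fair fee = E[payout] = 1741/36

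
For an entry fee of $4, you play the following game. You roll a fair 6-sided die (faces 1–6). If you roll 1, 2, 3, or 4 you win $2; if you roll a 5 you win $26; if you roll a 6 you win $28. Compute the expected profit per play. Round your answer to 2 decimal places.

E[payout] = (2/3)·2 + (1/6)·26 + (1/6)·28 = 31/3
Expected profit = 31/3 − 4 = 19/3 ≈ $6.33

$6.33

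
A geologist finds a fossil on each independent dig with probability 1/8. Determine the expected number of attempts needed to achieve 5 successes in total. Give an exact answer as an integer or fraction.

By linearity (sum of 5 independent geometric waits), E[trials] = 5/p = 5/(1/8) = 40.

40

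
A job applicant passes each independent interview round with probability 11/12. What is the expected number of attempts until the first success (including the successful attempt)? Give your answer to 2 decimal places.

For a geometric distribution, E[trials] = 1/p = 1/(11/12) = 12/11.
≈ 1.09

1.09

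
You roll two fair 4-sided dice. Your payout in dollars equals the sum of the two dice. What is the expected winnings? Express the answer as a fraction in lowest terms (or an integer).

$5

Distribution of the sum of the two dice: 2 w.p. 1/16, 3 w.p. 1/8, 4 w.p. 3/16, 5 w.p. 1/4, 6 w.p. 3/16, 7 w.p. 1/8, …
E[payout] = (1/16)·2 + (1/8)·3 + (3/16)·4 + (1/4)·5 + (3/16)·6 + (1/8)·7 + (1/16)·8 = 5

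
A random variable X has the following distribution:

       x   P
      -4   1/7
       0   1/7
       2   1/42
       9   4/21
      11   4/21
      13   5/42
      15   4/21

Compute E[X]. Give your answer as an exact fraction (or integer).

E[X] = (1/7)·(-4) + (1/7)·0 + (1/42)·2 + (4/21)·9 + (4/21)·11 + (5/42)·13 + (4/21)·15
     = 323/42

323/42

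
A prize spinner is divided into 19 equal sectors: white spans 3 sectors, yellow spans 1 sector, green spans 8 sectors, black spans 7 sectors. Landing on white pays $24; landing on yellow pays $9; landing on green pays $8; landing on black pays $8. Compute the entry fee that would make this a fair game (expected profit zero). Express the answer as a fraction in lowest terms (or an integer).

201/19 dollars

E[payout] = (3/19)·24 + (1/19)·9 + (8/19)·8 + (7/19)·8 = 201/19
Fair fee = E[payout] = 201/19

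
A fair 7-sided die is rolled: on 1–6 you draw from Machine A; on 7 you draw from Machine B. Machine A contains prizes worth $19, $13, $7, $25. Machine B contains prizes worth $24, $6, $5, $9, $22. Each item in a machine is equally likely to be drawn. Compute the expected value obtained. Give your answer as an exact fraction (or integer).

E[X | Machine A] = (19 + 13 + 7 + 25)/4 = 16
E[X | Machine B] = (24 + 6 + 5 + 9 + 22)/5 = 66/5
E[X] = (6/7)·16 + (1/7)·66/5 = 78/5

78/5 dollars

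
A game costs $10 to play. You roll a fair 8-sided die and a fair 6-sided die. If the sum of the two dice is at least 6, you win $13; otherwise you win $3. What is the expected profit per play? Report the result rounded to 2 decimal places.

E[payout] = (5/24)·3 + (19/24)·13 = 131/12
Expected profit = 131/12 − 10 = 11/12 ≈ $0.92

$0.92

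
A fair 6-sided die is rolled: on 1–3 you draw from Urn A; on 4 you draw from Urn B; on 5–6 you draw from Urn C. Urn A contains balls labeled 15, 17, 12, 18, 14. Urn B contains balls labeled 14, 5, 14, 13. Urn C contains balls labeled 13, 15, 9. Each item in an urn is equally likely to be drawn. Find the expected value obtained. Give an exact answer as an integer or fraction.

E[X | Urn A] = (15 + 17 + 12 + 18 + 14)/5 = 76/5
E[X | Urn B] = (14 + 5 + 14 + 13)/4 = 23/2
E[X | Urn C] = (13 + 15 + 9)/3 = 37/3
E[X] = (1/2)·76/5 + (1/6)·23/2 + (1/3)·37/3 = 2453/180

2453/180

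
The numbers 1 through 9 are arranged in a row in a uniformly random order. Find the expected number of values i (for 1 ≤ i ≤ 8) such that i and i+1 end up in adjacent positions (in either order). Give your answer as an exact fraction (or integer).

16/9

For each i ∈ {1,…,8}, let Xᵢ = 1 if i and i+1 are adjacent. P(Xᵢ=1) = 2·(9−1)!/9! = 2/9.
By linearity, E[ΣXᵢ] = (8)·(2/9) = 16/9.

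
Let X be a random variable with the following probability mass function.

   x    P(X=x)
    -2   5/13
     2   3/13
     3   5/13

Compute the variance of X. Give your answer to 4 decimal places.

5.2071

E[X] = (5/13)·(-2) + (3/13)·2 + (5/13)·3 = 11/13
E[X²] = (5/13)·4 + (3/13)·4 + (5/13)·9 = 77/13
Var(X) = 77/13 − (11/13)² = 880/169 ≈ 5.2071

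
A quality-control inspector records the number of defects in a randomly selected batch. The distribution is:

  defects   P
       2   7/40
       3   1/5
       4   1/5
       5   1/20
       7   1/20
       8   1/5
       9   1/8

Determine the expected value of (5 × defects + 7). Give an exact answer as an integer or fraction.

E[5x+7] = (7/40)·17 + (1/5)·22 + (1/5)·27 + (1/20)·32 + (1/20)·42 + (1/5)·47 + (1/8)·52
     = 259/8

259/8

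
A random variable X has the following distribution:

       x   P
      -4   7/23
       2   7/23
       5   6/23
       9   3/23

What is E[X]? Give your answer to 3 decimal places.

E[X] = (7/23)·(-4) + (7/23)·2 + (6/23)·5 + (3/23)·9
     = 43/23 ≈ 1.870

1.870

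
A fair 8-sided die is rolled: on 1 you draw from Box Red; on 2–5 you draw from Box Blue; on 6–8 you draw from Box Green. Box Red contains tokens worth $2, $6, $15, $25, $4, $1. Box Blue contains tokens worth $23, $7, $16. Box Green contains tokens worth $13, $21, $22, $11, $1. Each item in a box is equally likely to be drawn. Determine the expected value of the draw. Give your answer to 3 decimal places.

E[X | Box Red] = (2 + 6 + 15 + 25 + 4 + 1)/6 = 53/6
E[X | Box Blue] = (23 + 7 + 16)/3 = 46/3
E[X | Box Green] = (13 + 21 + 22 + 11 + 1)/5 = 68/5
E[X] = (1/8)·53/6 + (1/2)·46/3 + (3/8)·68/5 = 3329/240 ≈ 13.871

$13.871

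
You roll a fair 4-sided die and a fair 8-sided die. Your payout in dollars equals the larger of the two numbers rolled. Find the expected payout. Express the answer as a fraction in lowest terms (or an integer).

77/16 dollars

Distribution of the larger of the two numbers rolled: 1 w.p. 1/32, 2 w.p. 3/32, 3 w.p. 5/32, 4 w.p. 7/32, 5 w.p. 1/8, 6 w.p. 1/8, …
E[payout] = (1/32)·1 + (3/32)·2 + (5/32)·3 + (7/32)·4 + (1/8)·5 + (1/8)·6 + (1/8)·7 + (1/8)·8 = 77/16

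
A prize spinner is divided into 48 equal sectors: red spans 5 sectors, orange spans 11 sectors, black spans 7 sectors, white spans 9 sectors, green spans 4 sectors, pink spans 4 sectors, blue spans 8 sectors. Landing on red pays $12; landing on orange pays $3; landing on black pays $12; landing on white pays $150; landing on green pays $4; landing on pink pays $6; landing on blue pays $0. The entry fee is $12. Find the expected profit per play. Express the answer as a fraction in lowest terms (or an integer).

E[payout] = (5/48)·12 + (11/48)·3 + (7/48)·12 + (9/48)·150 + (4/48)·4 + (4/48)·6 + (8/48)·0 = 1567/48
Expected profit = 1567/48 − 12 = 991/48

991/48 dollars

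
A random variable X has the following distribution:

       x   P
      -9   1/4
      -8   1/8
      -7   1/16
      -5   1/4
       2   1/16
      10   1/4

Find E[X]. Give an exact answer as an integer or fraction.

E[X] = (1/4)·(-9) + (1/8)·(-8) + (1/16)·(-7) + (1/4)·(-5) + (1/16)·2 + (1/4)·10
     = -37/16

-37/16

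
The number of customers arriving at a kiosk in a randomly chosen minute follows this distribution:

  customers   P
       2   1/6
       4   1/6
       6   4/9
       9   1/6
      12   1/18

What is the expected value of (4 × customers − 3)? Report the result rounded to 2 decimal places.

E[4x-3] = (1/6)·5 + (1/6)·13 + (4/9)·21 + (1/6)·33 + (1/18)·45
     = 61/3 ≈ 20.33

20.33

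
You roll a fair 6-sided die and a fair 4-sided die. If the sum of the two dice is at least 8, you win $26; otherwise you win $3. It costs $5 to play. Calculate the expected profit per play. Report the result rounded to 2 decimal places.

$3.75

E[payout] = (3/4)·3 + (1/4)·26 = 35/4
Expected profit = 35/4 − 5 = 15/4 ≈ $3.75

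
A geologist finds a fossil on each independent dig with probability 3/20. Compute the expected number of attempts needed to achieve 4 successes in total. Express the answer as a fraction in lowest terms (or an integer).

80/3

By linearity (sum of 4 independent geometric waits), E[trials] = 4/p = 4/(3/20) = 80/3.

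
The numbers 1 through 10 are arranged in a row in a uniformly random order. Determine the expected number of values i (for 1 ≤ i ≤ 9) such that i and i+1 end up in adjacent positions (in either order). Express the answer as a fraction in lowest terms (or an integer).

9/5

For each i ∈ {1,…,9}, let Xᵢ = 1 if i and i+1 are adjacent. P(Xᵢ=1) = 2·(10−1)!/10! = 2/10.
By linearity, E[ΣXᵢ] = (9)·(2/10) = 9/5.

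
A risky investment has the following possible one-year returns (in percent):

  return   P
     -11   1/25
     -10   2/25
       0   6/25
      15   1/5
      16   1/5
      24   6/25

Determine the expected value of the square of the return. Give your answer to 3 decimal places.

E[X²] = (1/25)·121 + (2/25)·100 + (6/25)·0 + (1/5)·225 + (1/5)·256 + (6/25)·576
     = 6182/25 ≈ 247.280

247.280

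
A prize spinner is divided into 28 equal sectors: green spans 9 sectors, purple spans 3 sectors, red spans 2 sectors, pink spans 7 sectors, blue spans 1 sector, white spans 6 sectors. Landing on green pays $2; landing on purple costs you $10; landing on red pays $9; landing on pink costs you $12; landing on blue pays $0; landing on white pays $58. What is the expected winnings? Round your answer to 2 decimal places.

E[payout] = (9/28)·2 + (3/28)·(-10) + (2/28)·9 + (7/28)·(-12) + (1/28)·0 + (6/28)·58 = 135/14
≈ $9.64

$9.64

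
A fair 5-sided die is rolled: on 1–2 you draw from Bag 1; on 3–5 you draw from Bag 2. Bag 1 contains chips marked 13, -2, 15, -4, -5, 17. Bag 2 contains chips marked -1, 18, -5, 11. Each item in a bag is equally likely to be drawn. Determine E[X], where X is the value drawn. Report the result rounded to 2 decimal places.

E[X | Bag 1] = (13 − 2 + 15 − 4 − 5 + 17)/6 = 17/3
E[X | Bag 2] = (-1 + 18 − 5 + 11)/4 = 23/4
E[X] = (2/5)·17/3 + (3/5)·23/4 = 343/60 ≈ 5.72

5.72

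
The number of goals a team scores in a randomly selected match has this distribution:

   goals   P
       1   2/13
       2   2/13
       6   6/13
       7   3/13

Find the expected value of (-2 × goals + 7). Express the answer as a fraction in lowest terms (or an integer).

E[-2x+7] = (2/13)·5 + (2/13)·3 + (6/13)·(-5) + (3/13)·(-7)
     = -35/13

-35/13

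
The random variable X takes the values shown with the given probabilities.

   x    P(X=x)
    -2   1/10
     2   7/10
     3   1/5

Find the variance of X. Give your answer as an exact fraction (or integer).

44/25

E[X] = (1/10)·(-2) + (7/10)·2 + (1/5)·3 = 9/5
E[X²] = (1/10)·4 + (7/10)·4 + (1/5)·9 = 5
Var(X) = 5 − (9/5)² = 44/25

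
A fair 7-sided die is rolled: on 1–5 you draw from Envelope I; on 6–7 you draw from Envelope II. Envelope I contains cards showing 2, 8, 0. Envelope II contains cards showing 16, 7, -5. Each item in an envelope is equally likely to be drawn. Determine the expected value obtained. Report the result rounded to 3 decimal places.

E[X | Envelope I] = (2 + 8 + 0)/3 = 10/3
E[X | Envelope II] = (16 + 7 − 5)/3 = 6
E[X] = (5/7)·10/3 + (2/7)·6 = 86/21 ≈ 4.095

4.095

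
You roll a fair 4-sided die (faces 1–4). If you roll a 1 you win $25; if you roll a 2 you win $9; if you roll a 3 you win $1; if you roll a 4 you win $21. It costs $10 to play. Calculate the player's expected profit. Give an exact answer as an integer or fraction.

E[payout] = (1/4)·1 + (1/4)·9 + (1/4)·21 + (1/4)·25 = 14
Expected profit = 14 − 10 = 4

$4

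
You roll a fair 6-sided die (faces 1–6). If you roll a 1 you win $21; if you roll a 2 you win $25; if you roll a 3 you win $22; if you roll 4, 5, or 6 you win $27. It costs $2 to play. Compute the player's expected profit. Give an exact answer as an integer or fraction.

137/6 dollars

E[payout] = (1/6)·21 + (1/6)·22 + (1/6)·25 + (1/2)·27 = 149/6
Expected profit = 149/6 − 2 = 137/6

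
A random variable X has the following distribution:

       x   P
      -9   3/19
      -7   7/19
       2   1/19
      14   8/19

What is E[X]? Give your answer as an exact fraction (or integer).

2

E[X] = (3/19)·(-9) + (7/19)·(-7) + (1/19)·2 + (8/19)·14
     = 2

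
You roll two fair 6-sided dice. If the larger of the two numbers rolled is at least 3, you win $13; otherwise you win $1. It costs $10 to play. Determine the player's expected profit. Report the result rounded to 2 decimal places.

E[payout] = (1/9)·1 + (8/9)·13 = 35/3
Expected profit = 35/3 − 10 = 5/3 ≈ $1.67

$1.67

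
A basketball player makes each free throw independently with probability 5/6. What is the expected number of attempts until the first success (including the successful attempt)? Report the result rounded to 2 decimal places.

1.20

For a geometric distribution, E[trials] = 1/p = 1/(5/6) = 6/5.
≈ 1.20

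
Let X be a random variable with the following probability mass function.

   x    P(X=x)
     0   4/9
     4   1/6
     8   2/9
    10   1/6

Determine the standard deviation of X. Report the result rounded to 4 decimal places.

E[X] = 37/9, E[X²] = 302/9
Var(X) = E[X²] − (E[X])² = 302/9 − 1369/81 = 1349/81
SD(X) = √(1349/81) ≈ 4.0810

4.0810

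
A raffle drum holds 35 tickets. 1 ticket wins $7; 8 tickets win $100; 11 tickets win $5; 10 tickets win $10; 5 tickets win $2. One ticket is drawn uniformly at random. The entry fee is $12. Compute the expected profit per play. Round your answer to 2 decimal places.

$15.77

E[payout] = (1/35)·7 + (8/35)·100 + (11/35)·5 + (10/35)·10 + (5/35)·2 = 972/35
Expected profit = 972/35 − 12 = 552/35 ≈ $15.77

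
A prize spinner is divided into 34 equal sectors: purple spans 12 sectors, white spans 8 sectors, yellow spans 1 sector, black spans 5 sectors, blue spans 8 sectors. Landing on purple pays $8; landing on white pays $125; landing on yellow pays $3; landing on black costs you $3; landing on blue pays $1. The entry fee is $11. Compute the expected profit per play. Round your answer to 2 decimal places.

$21.12

E[payout] = (12/34)·8 + (8/34)·125 + (1/34)·3 + (5/34)·(-3) + (8/34)·1 = 546/17
Expected profit = 546/17 − 11 = 359/17 ≈ $21.12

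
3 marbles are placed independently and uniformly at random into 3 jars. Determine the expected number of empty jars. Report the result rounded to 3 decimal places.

0.889

Let Xⱼ=1 if jar j is empty. P(Xⱼ=1) = ((3-1)/3)^3 = 8/27.
By linearity, E[#empty] = 3·8/27 = 8/9.
≈ 0.889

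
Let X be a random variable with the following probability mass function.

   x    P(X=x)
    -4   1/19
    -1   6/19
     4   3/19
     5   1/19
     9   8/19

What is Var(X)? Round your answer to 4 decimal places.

E[X] = (1/19)·(-4) + (6/19)·(-1) + (3/19)·4 + (1/19)·5 + (8/19)·9 = 79/19
E[X²] = (1/19)·16 + (6/19)·1 + (3/19)·16 + (1/19)·25 + (8/19)·81 = 743/19
Var(X) = 743/19 − (79/19)² = 7876/361 ≈ 21.8172

21.8172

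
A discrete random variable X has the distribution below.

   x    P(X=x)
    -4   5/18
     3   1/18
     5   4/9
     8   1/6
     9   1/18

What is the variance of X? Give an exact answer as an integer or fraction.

E[X] = (5/18)·(-4) + (1/18)·3 + (4/9)·5 + (1/6)·8 + (1/18)·9 = 28/9
E[X²] = (5/18)·16 + (1/18)·9 + (4/9)·25 + (1/6)·64 + (1/18)·81 = 281/9
Var(X) = 281/9 − (28/9)² = 1745/81

1745/81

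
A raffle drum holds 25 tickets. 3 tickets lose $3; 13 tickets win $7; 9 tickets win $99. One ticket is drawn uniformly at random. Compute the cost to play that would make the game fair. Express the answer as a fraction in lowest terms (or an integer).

E[payout] = (3/25)·(-3) + (13/25)·7 + (9/25)·99 = 973/25
Fair fee = E[payout] = 973/25

973/25 dollars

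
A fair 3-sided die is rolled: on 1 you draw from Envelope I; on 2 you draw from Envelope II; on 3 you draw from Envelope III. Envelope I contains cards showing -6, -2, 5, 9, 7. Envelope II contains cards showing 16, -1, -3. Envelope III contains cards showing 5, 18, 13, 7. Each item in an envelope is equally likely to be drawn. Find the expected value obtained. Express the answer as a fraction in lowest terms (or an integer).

E[X | Envelope I] = (-6 − 2 + 5 + 9 + 7)/5 = 13/5
E[X | Envelope II] = (16 − 1 − 3)/3 = 4
E[X | Envelope III] = (5 + 18 + 13 + 7)/4 = 43/4
E[X] = (1/3)·13/5 + (1/3)·4 + (1/3)·43/4 = 347/60

347/60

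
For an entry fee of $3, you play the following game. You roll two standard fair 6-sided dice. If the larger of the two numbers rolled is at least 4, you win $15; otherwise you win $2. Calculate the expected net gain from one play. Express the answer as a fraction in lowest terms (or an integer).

E[payout] = (1/4)·2 + (3/4)·15 = 47/4
Expected profit = 47/4 − 3 = 35/4

35/4 dollars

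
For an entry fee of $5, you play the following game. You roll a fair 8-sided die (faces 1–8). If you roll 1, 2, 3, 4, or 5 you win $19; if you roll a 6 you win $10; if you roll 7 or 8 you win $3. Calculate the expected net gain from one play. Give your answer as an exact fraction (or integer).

71/8 dollars

E[payout] = (1/4)·3 + (1/8)·10 + (5/8)·19 = 111/8
Expected profit = 111/8 − 5 = 71/8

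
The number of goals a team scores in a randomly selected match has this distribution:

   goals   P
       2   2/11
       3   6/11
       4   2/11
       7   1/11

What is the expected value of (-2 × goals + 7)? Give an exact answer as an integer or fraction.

3/11

E[-2x+7] = (2/11)·3 + (6/11)·1 + (2/11)·(-1) + (1/11)·(-7)
     = 3/11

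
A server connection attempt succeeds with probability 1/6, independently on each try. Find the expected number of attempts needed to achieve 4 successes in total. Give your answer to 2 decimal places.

By linearity (sum of 4 independent geometric waits), E[trials] = 4/p = 4/(1/6) = 24.
≈ 24.00

24.00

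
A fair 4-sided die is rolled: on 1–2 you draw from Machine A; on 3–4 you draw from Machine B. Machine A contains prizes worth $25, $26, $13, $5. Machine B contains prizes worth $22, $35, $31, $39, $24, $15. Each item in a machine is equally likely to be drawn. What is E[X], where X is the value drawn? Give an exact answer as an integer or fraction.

539/24 dollars

E[X | Machine A] = (25 + 26 + 13 + 5)/4 = 69/4
E[X | Machine B] = (22 + 35 + 31 + 39 + 24 + 15)/6 = 83/3
E[X] = (1/2)·69/4 + (1/2)·83/3 = 539/24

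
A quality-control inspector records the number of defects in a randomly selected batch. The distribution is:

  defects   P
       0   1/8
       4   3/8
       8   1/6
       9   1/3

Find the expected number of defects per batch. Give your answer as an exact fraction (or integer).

E[X] = (1/8)·0 + (3/8)·4 + (1/6)·8 + (1/3)·9
     = 35/6

35/6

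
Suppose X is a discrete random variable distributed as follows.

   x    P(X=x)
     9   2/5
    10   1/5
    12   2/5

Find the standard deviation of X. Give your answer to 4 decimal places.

E[X] = 52/5, E[X²] = 110
Var(X) = E[X²] − (E[X])² = 110 − 2704/25 = 46/25
SD(X) = √(46/25) ≈ 1.3565

1.3565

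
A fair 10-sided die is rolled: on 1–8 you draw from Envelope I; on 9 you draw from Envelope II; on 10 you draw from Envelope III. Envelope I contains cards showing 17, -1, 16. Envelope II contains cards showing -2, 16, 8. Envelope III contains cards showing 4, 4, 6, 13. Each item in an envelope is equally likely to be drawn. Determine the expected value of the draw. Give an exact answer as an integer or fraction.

1193/120

E[X | Envelope I] = (17 − 1 + 16)/3 = 32/3
E[X | Envelope II] = (-2 + 16 + 8)/3 = 22/3
E[X | Envelope III] = (4 + 4 + 6 + 13)/4 = 27/4
E[X] = (4/5)·32/3 + (1/10)·22/3 + (1/10)·27/4 = 1193/120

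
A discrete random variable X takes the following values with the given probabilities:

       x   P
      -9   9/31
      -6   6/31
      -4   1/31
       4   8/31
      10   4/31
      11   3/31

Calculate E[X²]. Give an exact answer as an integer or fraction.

E[X²] = (9/31)·81 + (6/31)·36 + (1/31)·16 + (8/31)·16 + (4/31)·100 + (3/31)·121
     = 1852/31

1852/31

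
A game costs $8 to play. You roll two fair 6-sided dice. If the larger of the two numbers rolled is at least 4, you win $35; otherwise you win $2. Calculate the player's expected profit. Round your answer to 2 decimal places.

$18.75

E[payout] = (1/4)·2 + (3/4)·35 = 107/4
Expected profit = 107/4 − 8 = 75/4 ≈ $18.75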